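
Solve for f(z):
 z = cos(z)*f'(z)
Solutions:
 f(z) = C1 + Integral(z/cos(z), z)


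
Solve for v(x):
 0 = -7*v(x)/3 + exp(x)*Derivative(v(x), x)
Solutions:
 v(x) = C1*exp(-7*exp(-x)/3)


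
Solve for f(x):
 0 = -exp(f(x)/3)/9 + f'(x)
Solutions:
 f(x) = 3*log(-1/(C1 + x)) + 9*log(3)


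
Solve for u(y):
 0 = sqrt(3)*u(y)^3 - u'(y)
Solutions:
 u(y) = -sqrt(2)*sqrt(-1/(C1 + sqrt(3)*y))/2
 u(y) = sqrt(2)*sqrt(-1/(C1 + sqrt(3)*y))/2


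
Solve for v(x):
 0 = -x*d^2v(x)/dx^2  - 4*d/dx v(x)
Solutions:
 v(x) = C1 + C2/x^3


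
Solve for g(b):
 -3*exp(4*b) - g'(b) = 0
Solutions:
 g(b) = C1 - 3*exp(4*b)/4


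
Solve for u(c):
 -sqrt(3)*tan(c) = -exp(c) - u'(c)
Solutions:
 u(c) = C1 - exp(c) - sqrt(3)*log(cos(c))


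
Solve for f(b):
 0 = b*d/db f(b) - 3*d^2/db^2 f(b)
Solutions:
 f(b) = C1 + C2*erfi(sqrt(6)*b/6)


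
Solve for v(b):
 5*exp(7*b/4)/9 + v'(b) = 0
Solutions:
 v(b) = C1 - 20*exp(7*b/4)/63


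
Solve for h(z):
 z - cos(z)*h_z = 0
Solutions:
 h(z) = C1 + Integral(z/cos(z), z)


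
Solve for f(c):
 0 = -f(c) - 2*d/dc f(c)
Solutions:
 f(c) = C1*exp(-c/2)


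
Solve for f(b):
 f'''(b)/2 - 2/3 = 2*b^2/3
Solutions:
 f(b) = C1 + C2*b + C3*b^2 + b^5/45 + 2*b^3/9


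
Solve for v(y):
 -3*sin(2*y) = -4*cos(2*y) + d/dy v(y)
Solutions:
 v(y) = C1 + 2*sin(2*y) + 3*cos(2*y)/2


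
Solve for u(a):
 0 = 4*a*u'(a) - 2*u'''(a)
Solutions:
 u(a) = C1 + Integral(C2*airyai(2^(1/3)*a) + C3*airybi(2^(1/3)*a), a)


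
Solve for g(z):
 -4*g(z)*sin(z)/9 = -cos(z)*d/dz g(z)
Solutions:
 g(z) = C1/cos(z)^(4/9)


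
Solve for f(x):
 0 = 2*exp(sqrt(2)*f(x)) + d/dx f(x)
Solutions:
 f(x) = sqrt(2)*(2*log(1/(C1 + 2*x)) - log(2))/4


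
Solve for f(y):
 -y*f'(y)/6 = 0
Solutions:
 f(y) = C1


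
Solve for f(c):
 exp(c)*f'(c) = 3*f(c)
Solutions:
 f(c) = C1*exp(-3*exp(-c))


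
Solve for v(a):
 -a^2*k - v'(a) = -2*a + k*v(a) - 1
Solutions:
 v(a) = C1*exp(-a*k) - a^2 + 4*a/k + 1/k - 4/k^2


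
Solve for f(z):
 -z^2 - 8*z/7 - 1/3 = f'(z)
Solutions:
 f(z) = C1 - z^3/3 - 4*z^2/7 - z/3


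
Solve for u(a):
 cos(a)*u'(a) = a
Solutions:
 u(a) = C1 + Integral(a/cos(a), a)


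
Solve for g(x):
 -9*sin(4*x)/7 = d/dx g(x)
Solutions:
 g(x) = C1 + 9*cos(4*x)/28


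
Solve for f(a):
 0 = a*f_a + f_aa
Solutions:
 f(a) = C1 + C2*erf(sqrt(2)*a/2)


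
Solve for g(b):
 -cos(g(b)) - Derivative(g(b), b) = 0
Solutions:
 g(b) = pi - asin((C1 + exp(2*b))/(C1 - exp(2*b)))
 g(b) = asin((C1 + exp(2*b))/(C1 - exp(2*b)))


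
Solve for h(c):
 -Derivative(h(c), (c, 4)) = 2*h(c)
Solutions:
 h(c) = (C1*sin(2^(3/4)*c/2) + C2*cos(2^(3/4)*c/2))*exp(-2^(3/4)*c/2) + (C3*sin(2^(3/4)*c/2) + C4*cos(2^(3/4)*c/2))*exp(2^(3/4)*c/2)


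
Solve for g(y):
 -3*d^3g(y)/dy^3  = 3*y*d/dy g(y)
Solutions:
 g(y) = C1 + Integral(C2*airyai(-y) + C3*airybi(-y), y)


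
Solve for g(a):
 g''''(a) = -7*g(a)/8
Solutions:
 g(a) = (C1*sin(2^(3/4)*7^(1/4)*a/4) + C2*cos(2^(3/4)*7^(1/4)*a/4))*exp(-2^(3/4)*7^(1/4)*a/4) + (C3*sin(2^(3/4)*7^(1/4)*a/4) + C4*cos(2^(3/4)*7^(1/4)*a/4))*exp(2^(3/4)*7^(1/4)*a/4)


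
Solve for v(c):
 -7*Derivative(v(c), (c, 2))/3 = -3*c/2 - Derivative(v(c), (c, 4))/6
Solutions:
 v(c) = C1 + C2*c + C3*exp(-sqrt(14)*c) + C4*exp(sqrt(14)*c) + 3*c^3/28


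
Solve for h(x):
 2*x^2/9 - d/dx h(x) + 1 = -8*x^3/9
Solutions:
 h(x) = C1 + 2*x^4/9 + 2*x^3/27 + x


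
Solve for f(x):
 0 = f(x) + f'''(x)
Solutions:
 f(x) = C3*exp(-x) + (C1*sin(sqrt(3)*x/2) + C2*cos(sqrt(3)*x/2))*exp(x/2)


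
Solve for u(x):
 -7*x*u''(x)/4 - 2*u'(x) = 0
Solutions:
 u(x) = C1 + C2/x^(1/7)


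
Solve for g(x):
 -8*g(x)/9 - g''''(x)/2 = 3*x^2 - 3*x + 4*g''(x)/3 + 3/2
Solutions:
 g(x) = -27*x^2/8 + 27*x/8 + (C1 + C2*x)*sin(2*sqrt(3)*x/3) + (C3 + C4*x)*cos(2*sqrt(3)*x/3) + 135/16


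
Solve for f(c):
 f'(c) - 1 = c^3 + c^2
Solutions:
 f(c) = C1 + c^4/4 + c^3/3 + c


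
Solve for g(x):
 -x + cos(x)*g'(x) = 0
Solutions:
 g(x) = C1 + Integral(x/cos(x), x)


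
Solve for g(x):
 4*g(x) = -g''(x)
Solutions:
 g(x) = C1*sin(2*x) + C2*cos(2*x)


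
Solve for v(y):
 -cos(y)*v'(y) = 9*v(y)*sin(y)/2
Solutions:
 v(y) = C1*cos(y)^(9/2)


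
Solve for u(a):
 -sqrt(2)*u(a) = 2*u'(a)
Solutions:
 u(a) = C1*exp(-sqrt(2)*a/2)


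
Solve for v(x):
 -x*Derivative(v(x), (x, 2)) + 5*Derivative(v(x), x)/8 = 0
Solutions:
 v(x) = C1 + C2*x^(13/8)


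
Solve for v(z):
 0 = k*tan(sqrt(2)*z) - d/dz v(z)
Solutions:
 v(z) = C1 - sqrt(2)*k*log(cos(sqrt(2)*z))/2


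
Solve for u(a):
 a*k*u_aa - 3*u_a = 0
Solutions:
 u(a) = C1 + a^(((re(k) + 3)*re(k) + im(k)^2)/(re(k)^2 + im(k)^2))*(C2*sin(3*log(a)*Abs(im(k))/(re(k)^2 + im(k)^2)) + C3*cos(3*log(a)*im(k)/(re(k)^2 + im(k)^2)))


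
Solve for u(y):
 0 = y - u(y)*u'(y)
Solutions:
 u(y) = -sqrt(C1 + y^2)
 u(y) = sqrt(C1 + y^2)


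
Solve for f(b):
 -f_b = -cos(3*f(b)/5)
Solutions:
 -b - 5*log(sin(3*f(b)/5) - 1)/6 + 5*log(sin(3*f(b)/5) + 1)/6 = C1


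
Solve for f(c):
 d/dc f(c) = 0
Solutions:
 f(c) = C1


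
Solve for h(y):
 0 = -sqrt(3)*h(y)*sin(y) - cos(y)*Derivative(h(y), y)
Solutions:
 h(y) = C1*cos(y)^(sqrt(3))


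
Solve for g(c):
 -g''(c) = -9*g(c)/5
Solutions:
 g(c) = C1*exp(-3*sqrt(5)*c/5) + C2*exp(3*sqrt(5)*c/5)


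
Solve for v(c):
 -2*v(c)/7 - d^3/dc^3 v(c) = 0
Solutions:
 v(c) = C3*exp(-2^(1/3)*7^(2/3)*c/7) + (C1*sin(2^(1/3)*sqrt(3)*7^(2/3)*c/14) + C2*cos(2^(1/3)*sqrt(3)*7^(2/3)*c/14))*exp(2^(1/3)*7^(2/3)*c/14)


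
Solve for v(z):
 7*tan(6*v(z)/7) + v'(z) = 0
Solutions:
 v(z) = -7*asin(C1*exp(-6*z))/6 + 7*pi/6
 v(z) = 7*asin(C1*exp(-6*z))/6


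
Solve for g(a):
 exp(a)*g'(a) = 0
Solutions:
 g(a) = C1


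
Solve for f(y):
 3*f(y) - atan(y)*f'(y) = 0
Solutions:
 f(y) = C1*exp(3*Integral(1/atan(y), y))


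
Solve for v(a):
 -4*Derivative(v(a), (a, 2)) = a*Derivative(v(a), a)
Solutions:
 v(a) = C1 + C2*erf(sqrt(2)*a/4)


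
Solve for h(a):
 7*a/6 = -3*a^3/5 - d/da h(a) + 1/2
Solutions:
 h(a) = C1 - 3*a^4/20 - 7*a^2/12 + a/2


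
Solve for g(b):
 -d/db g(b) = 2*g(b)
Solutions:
 g(b) = C1*exp(-2*b)


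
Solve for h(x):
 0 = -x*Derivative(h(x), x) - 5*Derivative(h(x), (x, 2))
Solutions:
 h(x) = C1 + C2*erf(sqrt(10)*x/10)


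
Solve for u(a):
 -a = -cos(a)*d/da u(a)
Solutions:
 u(a) = C1 + Integral(a/cos(a), a)


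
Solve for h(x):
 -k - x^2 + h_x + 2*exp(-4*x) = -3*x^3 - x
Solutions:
 h(x) = C1 + k*x - 3*x^4/4 + x^3/3 - x^2/2 + exp(-4*x)/2


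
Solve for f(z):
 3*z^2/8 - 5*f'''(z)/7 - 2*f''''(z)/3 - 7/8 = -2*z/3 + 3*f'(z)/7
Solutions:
 f(z) = C1 + C2*exp(z*(-10 + 25/(42*sqrt(566) + 1007)^(1/3) + (42*sqrt(566) + 1007)^(1/3))/28)*sin(sqrt(3)*z*(-(42*sqrt(566) + 1007)^(1/3) + 25/(42*sqrt(566) + 1007)^(1/3))/28) + C3*exp(z*(-10 + 25/(42*sqrt(566) + 1007)^(1/3) + (42*sqrt(566) + 1007)^(1/3))/28)*cos(sqrt(3)*z*(-(42*sqrt(566) + 1007)^(1/3) + 25/(42*sqrt(566) + 1007)^(1/3))/28) + C4*exp(-z*(25/(42*sqrt(566) + 1007)^(1/3) + 5 + (42*sqrt(566) + 1007)^(1/3))/14) + 7*z^3/24 + 7*z^2/9 - 119*z/24


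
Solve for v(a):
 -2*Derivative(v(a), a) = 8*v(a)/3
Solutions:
 v(a) = C1*exp(-4*a/3)


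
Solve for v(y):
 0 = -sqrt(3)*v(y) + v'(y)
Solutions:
 v(y) = C1*exp(sqrt(3)*y)


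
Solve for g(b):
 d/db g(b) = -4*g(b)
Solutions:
 g(b) = C1*exp(-4*b)


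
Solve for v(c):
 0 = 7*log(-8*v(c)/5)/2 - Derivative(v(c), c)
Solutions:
 -2*Integral(1/(log(-_y) - log(5) + 3*log(2)), (_y, v(c)))/7 = C1 - c


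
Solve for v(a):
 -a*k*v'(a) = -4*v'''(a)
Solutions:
 v(a) = C1 + Integral(C2*airyai(2^(1/3)*a*k^(1/3)/2) + C3*airybi(2^(1/3)*a*k^(1/3)/2), a)


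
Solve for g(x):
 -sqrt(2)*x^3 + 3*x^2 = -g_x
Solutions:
 g(x) = C1 + sqrt(2)*x^4/4 - x^3


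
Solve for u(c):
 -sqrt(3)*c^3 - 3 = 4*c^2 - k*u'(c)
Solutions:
 u(c) = C1 + sqrt(3)*c^4/(4*k) + 4*c^3/(3*k) + 3*c/k


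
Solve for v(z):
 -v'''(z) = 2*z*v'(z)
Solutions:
 v(z) = C1 + Integral(C2*airyai(-2^(1/3)*z) + C3*airybi(-2^(1/3)*z), z)


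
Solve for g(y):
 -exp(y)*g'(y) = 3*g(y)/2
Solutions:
 g(y) = C1*exp(3*exp(-y)/2)


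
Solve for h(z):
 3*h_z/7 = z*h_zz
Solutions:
 h(z) = C1 + C2*z^(10/7)


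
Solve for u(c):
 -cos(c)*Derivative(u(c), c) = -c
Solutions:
 u(c) = C1 + Integral(c/cos(c), c)


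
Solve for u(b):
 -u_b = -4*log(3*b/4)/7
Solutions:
 u(b) = C1 + 4*b*log(b)/7 - 8*b*log(2)/7 - 4*b/7 + 4*b*log(3)/7


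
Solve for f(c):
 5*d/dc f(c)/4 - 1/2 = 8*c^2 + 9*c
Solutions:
 f(c) = C1 + 32*c^3/15 + 18*c^2/5 + 2*c/5


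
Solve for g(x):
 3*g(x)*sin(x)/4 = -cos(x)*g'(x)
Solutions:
 g(x) = C1*cos(x)^(3/4)


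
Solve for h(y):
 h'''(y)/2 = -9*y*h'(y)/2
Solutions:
 h(y) = C1 + Integral(C2*airyai(-3^(2/3)*y) + C3*airybi(-3^(2/3)*y), y)


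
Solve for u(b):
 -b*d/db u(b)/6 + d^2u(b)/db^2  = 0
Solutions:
 u(b) = C1 + C2*erfi(sqrt(3)*b/6)


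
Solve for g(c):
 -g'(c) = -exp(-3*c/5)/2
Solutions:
 g(c) = C1 - 5*exp(-3*c/5)/6


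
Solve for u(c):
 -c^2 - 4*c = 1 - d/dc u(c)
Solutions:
 u(c) = C1 + c^3/3 + 2*c^2 + c


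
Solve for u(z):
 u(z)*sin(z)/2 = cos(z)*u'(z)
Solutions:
 u(z) = C1/sqrt(cos(z))


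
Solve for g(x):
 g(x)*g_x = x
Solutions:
 g(x) = -sqrt(C1 + x^2)
 g(x) = sqrt(C1 + x^2)


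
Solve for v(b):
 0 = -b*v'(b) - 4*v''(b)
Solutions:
 v(b) = C1 + C2*erf(sqrt(2)*b/4)


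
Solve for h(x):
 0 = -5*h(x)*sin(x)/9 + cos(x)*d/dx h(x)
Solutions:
 h(x) = C1/cos(x)^(5/9)


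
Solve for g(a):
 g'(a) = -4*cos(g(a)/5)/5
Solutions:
 4*a/5 - 5*log(sin(g(a)/5) - 1)/2 + 5*log(sin(g(a)/5) + 1)/2 = C1


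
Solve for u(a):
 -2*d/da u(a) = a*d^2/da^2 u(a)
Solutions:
 u(a) = C1 + C2/a


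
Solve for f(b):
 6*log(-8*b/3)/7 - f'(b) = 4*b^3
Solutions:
 f(b) = C1 - b^4 + 6*b*log(-b)/7 + 6*b*(-log(3) - 1 + 3*log(2))/7


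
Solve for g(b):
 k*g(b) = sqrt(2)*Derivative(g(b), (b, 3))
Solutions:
 g(b) = C1*exp(2^(5/6)*b*k^(1/3)/2) + C2*exp(2^(5/6)*b*k^(1/3)*(-1 + sqrt(3)*I)/4) + C3*exp(-2^(5/6)*b*k^(1/3)*(1 + sqrt(3)*I)/4)


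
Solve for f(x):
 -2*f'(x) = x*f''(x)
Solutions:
 f(x) = C1 + C2/x


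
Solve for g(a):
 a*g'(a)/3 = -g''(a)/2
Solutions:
 g(a) = C1 + C2*erf(sqrt(3)*a/3)


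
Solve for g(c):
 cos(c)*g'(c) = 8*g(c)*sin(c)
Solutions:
 g(c) = C1/cos(c)^8


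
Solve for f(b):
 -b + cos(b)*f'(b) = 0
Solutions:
 f(b) = C1 + Integral(b/cos(b), b)


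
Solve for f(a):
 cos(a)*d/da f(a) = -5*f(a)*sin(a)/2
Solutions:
 f(a) = C1*cos(a)^(5/2)


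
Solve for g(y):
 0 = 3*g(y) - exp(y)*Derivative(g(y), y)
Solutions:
 g(y) = C1*exp(-3*exp(-y))


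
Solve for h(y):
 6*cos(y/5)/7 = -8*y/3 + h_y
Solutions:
 h(y) = C1 + 4*y^2/3 + 30*sin(y/5)/7


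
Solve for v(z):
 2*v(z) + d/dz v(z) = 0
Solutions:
 v(z) = C1*exp(-2*z)


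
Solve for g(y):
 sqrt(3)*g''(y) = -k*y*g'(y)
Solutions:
 g(y) = Piecewise((-sqrt(2)*3^(1/4)*sqrt(pi)*C1*erf(sqrt(2)*3^(3/4)*sqrt(k)*y/6)/(2*sqrt(k)) - C2, (k > 0) | (k < 0)), (-C1*y - C2, True))


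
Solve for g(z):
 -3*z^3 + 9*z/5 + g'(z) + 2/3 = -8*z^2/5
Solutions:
 g(z) = C1 + 3*z^4/4 - 8*z^3/15 - 9*z^2/10 - 2*z/3


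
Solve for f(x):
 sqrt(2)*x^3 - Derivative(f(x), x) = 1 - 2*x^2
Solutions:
 f(x) = C1 + sqrt(2)*x^4/4 + 2*x^3/3 - x


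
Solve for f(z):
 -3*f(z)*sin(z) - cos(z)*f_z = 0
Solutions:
 f(z) = C1*cos(z)^3


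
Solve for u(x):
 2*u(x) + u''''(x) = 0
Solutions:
 u(x) = (C1*sin(2^(3/4)*x/2) + C2*cos(2^(3/4)*x/2))*exp(-2^(3/4)*x/2) + (C3*sin(2^(3/4)*x/2) + C4*cos(2^(3/4)*x/2))*exp(2^(3/4)*x/2)


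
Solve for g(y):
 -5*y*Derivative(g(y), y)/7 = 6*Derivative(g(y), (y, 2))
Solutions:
 g(y) = C1 + C2*erf(sqrt(105)*y/42)


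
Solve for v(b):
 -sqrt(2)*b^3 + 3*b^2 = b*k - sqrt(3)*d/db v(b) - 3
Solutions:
 v(b) = C1 + sqrt(6)*b^4/12 - sqrt(3)*b^3/3 + sqrt(3)*b^2*k/6 - sqrt(3)*b


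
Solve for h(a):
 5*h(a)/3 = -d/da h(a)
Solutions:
 h(a) = C1*exp(-5*a/3)


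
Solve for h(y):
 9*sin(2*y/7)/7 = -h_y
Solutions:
 h(y) = C1 + 9*cos(2*y/7)/2


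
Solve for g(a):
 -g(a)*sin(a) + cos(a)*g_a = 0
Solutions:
 g(a) = C1/cos(a)


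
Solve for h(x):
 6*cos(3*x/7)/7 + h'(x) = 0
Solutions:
 h(x) = C1 - 2*sin(3*x/7)


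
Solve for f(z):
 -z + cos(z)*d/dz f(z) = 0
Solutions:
 f(z) = C1 + Integral(z/cos(z), z)


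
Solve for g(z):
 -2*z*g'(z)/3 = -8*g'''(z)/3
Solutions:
 g(z) = C1 + Integral(C2*airyai(2^(1/3)*z/2) + C3*airybi(2^(1/3)*z/2), z)


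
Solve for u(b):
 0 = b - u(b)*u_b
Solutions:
 u(b) = -sqrt(C1 + b^2)
 u(b) = sqrt(C1 + b^2)


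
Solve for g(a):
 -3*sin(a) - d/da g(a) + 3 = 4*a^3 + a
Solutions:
 g(a) = C1 - a^4 - a^2/2 + 3*a + 3*cos(a)


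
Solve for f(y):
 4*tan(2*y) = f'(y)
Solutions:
 f(y) = C1 - 2*log(cos(2*y))


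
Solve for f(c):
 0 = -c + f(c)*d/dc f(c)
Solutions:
 f(c) = -sqrt(C1 + c^2)
 f(c) = sqrt(C1 + c^2)


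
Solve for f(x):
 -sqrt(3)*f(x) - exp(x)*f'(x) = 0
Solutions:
 f(x) = C1*exp(sqrt(3)*exp(-x))


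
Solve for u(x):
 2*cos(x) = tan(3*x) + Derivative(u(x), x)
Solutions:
 u(x) = C1 + log(cos(3*x))/3 + 2*sin(x)


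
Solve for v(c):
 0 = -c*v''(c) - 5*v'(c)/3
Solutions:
 v(c) = C1 + C2/c^(2/3)


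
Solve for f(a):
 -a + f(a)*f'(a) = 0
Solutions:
 f(a) = -sqrt(C1 + a^2)
 f(a) = sqrt(C1 + a^2)


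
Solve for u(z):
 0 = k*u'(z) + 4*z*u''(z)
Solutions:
 u(z) = C1 + z^(1 - re(k)/4)*(C2*sin(log(z)*Abs(im(k))/4) + C3*cos(log(z)*im(k)/4))


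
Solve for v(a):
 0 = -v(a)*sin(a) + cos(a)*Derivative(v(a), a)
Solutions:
 v(a) = C1/cos(a)


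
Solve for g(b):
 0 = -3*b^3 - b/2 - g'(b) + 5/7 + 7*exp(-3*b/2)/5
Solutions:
 g(b) = C1 - 3*b^4/4 - b^2/4 + 5*b/7 - 14*exp(-3*b/2)/15


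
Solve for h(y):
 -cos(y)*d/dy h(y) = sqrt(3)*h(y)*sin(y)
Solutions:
 h(y) = C1*cos(y)^(sqrt(3))


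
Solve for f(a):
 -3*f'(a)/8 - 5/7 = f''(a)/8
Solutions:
 f(a) = C1 + C2*exp(-3*a) - 40*a/21


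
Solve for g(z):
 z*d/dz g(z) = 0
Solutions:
 g(z) = C1


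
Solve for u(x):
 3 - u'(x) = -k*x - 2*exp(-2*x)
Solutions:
 u(x) = C1 + k*x^2/2 + 3*x - exp(-2*x)


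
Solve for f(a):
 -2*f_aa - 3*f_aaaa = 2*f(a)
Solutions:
 f(a) = (C1*sin(2^(1/4)*3^(3/4)*a*cos(atan(sqrt(5))/2)/3) + C2*cos(2^(1/4)*3^(3/4)*a*cos(atan(sqrt(5))/2)/3))*exp(-2^(1/4)*3^(3/4)*a*sin(atan(sqrt(5))/2)/3) + (C3*sin(2^(1/4)*3^(3/4)*a*cos(atan(sqrt(5))/2)/3) + C4*cos(2^(1/4)*3^(3/4)*a*cos(atan(sqrt(5))/2)/3))*exp(2^(1/4)*3^(3/4)*a*sin(atan(sqrt(5))/2)/3)


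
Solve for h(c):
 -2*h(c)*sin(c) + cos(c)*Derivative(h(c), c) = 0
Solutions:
 h(c) = C1/cos(c)^2


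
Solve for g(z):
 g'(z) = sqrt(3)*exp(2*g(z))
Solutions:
 g(z) = log(-sqrt(-1/(C1 + sqrt(3)*z))) - log(2)/2
 g(z) = log(-1/(C1 + sqrt(3)*z))/2 - log(2)/2


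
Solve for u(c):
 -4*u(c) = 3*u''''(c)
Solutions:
 u(c) = (C1*sin(3^(3/4)*c/3) + C2*cos(3^(3/4)*c/3))*exp(-3^(3/4)*c/3) + (C3*sin(3^(3/4)*c/3) + C4*cos(3^(3/4)*c/3))*exp(3^(3/4)*c/3)


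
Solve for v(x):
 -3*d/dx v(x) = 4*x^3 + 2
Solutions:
 v(x) = C1 - x^4/3 - 2*x/3


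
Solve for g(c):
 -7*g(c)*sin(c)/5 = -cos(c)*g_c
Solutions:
 g(c) = C1/cos(c)^(7/5)


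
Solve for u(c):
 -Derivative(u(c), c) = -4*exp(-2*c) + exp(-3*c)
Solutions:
 u(c) = C1 - 2*exp(-2*c) + exp(-3*c)/3


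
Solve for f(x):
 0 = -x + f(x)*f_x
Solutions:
 f(x) = -sqrt(C1 + x^2)
 f(x) = sqrt(C1 + x^2)


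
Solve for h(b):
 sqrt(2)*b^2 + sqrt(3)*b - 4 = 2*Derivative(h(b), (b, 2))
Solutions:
 h(b) = C1 + C2*b + sqrt(2)*b^4/24 + sqrt(3)*b^3/12 - b^2


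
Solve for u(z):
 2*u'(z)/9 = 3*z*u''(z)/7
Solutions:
 u(z) = C1 + C2*z^(41/27)


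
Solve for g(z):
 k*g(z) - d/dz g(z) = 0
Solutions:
 g(z) = C1*exp(k*z)


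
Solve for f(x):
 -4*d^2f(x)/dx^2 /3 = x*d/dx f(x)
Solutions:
 f(x) = C1 + C2*erf(sqrt(6)*x/4)


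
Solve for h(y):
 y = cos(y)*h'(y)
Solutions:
 h(y) = C1 + Integral(y/cos(y), y)


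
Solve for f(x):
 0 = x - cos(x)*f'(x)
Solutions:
 f(x) = C1 + Integral(x/cos(x), x)


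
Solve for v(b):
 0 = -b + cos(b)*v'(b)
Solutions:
 v(b) = C1 + Integral(b/cos(b), b)


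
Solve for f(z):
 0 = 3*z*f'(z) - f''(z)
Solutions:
 f(z) = C1 + C2*erfi(sqrt(6)*z/2)


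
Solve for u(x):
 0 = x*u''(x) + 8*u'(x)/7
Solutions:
 u(x) = C1 + C2/x^(1/7)


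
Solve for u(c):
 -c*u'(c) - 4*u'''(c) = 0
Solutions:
 u(c) = C1 + Integral(C2*airyai(-2^(1/3)*c/2) + C3*airybi(-2^(1/3)*c/2), c)


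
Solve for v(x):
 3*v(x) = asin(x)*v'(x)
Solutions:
 v(x) = C1*exp(3*Integral(1/asin(x), x))


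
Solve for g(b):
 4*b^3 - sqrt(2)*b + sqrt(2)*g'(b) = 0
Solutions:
 g(b) = C1 - sqrt(2)*b^4/2 + b^2/2


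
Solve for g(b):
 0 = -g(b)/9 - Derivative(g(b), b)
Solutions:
 g(b) = C1*exp(-b/9)


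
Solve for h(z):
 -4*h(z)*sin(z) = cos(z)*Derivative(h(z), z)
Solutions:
 h(z) = C1*cos(z)^4


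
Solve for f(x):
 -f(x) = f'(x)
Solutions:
 f(x) = C1*exp(-x)


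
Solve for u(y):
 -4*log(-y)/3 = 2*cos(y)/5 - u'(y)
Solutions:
 u(y) = C1 + 4*y*log(-y)/3 - 4*y/3 + 2*sin(y)/5


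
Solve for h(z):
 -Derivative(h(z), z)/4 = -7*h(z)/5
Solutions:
 h(z) = C1*exp(28*z/5)


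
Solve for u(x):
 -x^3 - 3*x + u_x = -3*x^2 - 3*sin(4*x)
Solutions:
 u(x) = C1 + x^4/4 - x^3 + 3*x^2/2 + 3*cos(4*x)/4


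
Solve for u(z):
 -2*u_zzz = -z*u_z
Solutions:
 u(z) = C1 + Integral(C2*airyai(2^(2/3)*z/2) + C3*airybi(2^(2/3)*z/2), z)


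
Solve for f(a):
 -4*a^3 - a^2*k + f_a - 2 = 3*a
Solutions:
 f(a) = C1 + a^4 + a^3*k/3 + 3*a^2/2 + 2*a


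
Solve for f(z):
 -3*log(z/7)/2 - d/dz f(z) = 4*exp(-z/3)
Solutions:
 f(z) = C1 - 3*z*log(z)/2 + 3*z*(1 + log(7))/2 + 12*exp(-z/3)


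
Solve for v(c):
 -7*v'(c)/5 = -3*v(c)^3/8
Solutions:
 v(c) = -2*sqrt(7)*sqrt(-1/(C1 + 15*c))
 v(c) = 2*sqrt(7)*sqrt(-1/(C1 + 15*c))


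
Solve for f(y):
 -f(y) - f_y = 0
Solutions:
 f(y) = C1*exp(-y)


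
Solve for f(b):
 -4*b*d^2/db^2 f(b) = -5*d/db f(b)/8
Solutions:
 f(b) = C1 + C2*b^(37/32)


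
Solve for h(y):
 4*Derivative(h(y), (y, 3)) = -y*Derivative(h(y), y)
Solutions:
 h(y) = C1 + Integral(C2*airyai(-2^(1/3)*y/2) + C3*airybi(-2^(1/3)*y/2), y)


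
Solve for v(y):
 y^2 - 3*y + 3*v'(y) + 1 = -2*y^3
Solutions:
 v(y) = C1 - y^4/6 - y^3/9 + y^2/2 - y/3


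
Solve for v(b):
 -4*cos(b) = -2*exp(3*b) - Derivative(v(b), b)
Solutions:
 v(b) = C1 - 2*exp(3*b)/3 + 4*sin(b)


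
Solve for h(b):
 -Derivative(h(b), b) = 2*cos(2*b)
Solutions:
 h(b) = C1 - sin(2*b)


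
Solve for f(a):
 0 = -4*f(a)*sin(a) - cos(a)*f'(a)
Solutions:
 f(a) = C1*cos(a)^4


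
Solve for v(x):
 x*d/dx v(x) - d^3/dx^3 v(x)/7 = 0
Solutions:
 v(x) = C1 + Integral(C2*airyai(7^(1/3)*x) + C3*airybi(7^(1/3)*x), x)


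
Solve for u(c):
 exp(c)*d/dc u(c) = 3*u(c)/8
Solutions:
 u(c) = C1*exp(-3*exp(-c)/8)


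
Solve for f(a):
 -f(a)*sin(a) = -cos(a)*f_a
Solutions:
 f(a) = C1/cos(a)


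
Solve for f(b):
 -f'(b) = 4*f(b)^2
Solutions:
 f(b) = 1/(C1 + 4*b)


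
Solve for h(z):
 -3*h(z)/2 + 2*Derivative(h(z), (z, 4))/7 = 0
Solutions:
 h(z) = C1*exp(-sqrt(2)*21^(1/4)*z/2) + C2*exp(sqrt(2)*21^(1/4)*z/2) + C3*sin(sqrt(2)*21^(1/4)*z/2) + C4*cos(sqrt(2)*21^(1/4)*z/2)


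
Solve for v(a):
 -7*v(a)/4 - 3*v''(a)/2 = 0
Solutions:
 v(a) = C1*sin(sqrt(42)*a/6) + C2*cos(sqrt(42)*a/6)


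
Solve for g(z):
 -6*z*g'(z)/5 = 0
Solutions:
 g(z) = C1


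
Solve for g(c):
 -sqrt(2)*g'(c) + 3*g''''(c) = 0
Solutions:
 g(c) = C1 + C4*exp(2^(1/6)*3^(2/3)*c/3) + (C2*sin(6^(1/6)*c/2) + C3*cos(6^(1/6)*c/2))*exp(-2^(1/6)*3^(2/3)*c/6)


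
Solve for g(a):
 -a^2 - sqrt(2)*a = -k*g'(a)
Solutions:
 g(a) = C1 + a^3/(3*k) + sqrt(2)*a^2/(2*k)


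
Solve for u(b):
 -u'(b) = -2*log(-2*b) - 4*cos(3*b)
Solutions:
 u(b) = C1 + 2*b*log(-b) - 2*b + 2*b*log(2) + 4*sin(3*b)/3


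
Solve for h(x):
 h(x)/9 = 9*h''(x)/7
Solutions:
 h(x) = C1*exp(-sqrt(7)*x/9) + C2*exp(sqrt(7)*x/9)


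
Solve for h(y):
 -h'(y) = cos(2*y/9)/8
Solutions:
 h(y) = C1 - 9*sin(2*y/9)/16


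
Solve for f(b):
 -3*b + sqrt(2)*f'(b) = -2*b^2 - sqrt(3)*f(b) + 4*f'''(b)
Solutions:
 f(b) = C1*exp(-b*(sqrt(6)/(sqrt(81 - 2*sqrt(2)) + 9)^(1/3) + sqrt(3)*(sqrt(81 - 2*sqrt(2)) + 9)^(1/3))/12)*sin(b*(-sqrt(2)/(sqrt(81 - 2*sqrt(2)) + 9)^(1/3) + (sqrt(81 - 2*sqrt(2)) + 9)^(1/3))/4) + C2*exp(-b*(sqrt(6)/(sqrt(81 - 2*sqrt(2)) + 9)^(1/3) + sqrt(3)*(sqrt(81 - 2*sqrt(2)) + 9)^(1/3))/12)*cos(b*(-sqrt(2)/(sqrt(81 - 2*sqrt(2)) + 9)^(1/3) + (sqrt(81 - 2*sqrt(2)) + 9)^(1/3))/4) + C3*exp(b*(sqrt(6)/(sqrt(81 - 2*sqrt(2)) + 9)^(1/3) + sqrt(3)*(sqrt(81 - 2*sqrt(2)) + 9)^(1/3))/6) - 2*sqrt(3)*b^2/3 + sqrt(3)*b + 4*sqrt(2)*b/3 - 8*sqrt(3)/9 - sqrt(2)


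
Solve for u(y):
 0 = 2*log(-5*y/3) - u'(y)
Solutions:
 u(y) = C1 + 2*y*log(-y) + 2*y*(-log(3) - 1 + log(5))


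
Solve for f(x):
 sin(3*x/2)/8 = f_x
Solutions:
 f(x) = C1 - cos(3*x/2)/12


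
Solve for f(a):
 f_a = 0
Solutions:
 f(a) = C1


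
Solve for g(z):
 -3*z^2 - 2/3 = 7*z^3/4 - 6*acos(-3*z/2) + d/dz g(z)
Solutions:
 g(z) = C1 - 7*z^4/16 - z^3 + 6*z*acos(-3*z/2) - 2*z/3 + 2*sqrt(4 - 9*z^2)


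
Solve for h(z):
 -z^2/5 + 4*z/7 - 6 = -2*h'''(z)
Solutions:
 h(z) = C1 + C2*z + C3*z^2 + z^5/600 - z^4/84 + z^3/2


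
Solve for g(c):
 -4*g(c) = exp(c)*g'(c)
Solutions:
 g(c) = C1*exp(4*exp(-c))


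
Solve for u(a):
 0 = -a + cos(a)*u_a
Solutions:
 u(a) = C1 + Integral(a/cos(a), a)


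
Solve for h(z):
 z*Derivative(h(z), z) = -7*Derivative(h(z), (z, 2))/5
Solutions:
 h(z) = C1 + C2*erf(sqrt(70)*z/14)


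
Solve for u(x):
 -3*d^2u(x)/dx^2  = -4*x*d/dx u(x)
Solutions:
 u(x) = C1 + C2*erfi(sqrt(6)*x/3)


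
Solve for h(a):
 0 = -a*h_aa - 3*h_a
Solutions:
 h(a) = C1 + C2/a^2


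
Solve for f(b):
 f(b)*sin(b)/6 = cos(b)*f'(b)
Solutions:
 f(b) = C1/cos(b)^(1/6)


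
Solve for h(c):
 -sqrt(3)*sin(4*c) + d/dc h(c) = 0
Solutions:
 h(c) = C1 - sqrt(3)*cos(4*c)/4


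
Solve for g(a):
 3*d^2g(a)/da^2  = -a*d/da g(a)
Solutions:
 g(a) = C1 + C2*erf(sqrt(6)*a/6)


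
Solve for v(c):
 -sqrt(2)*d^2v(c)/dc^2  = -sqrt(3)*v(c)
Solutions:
 v(c) = C1*exp(-2^(3/4)*3^(1/4)*c/2) + C2*exp(2^(3/4)*3^(1/4)*c/2)


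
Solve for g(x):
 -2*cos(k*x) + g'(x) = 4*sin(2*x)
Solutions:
 g(x) = C1 - 2*cos(2*x) + 2*sin(k*x)/k


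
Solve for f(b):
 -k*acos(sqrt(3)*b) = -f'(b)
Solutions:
 f(b) = C1 + k*(b*acos(sqrt(3)*b) - sqrt(3)*sqrt(1 - 3*b^2)/3)


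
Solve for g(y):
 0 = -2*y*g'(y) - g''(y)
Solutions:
 g(y) = C1 + C2*erf(y)


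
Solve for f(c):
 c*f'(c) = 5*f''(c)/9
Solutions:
 f(c) = C1 + C2*erfi(3*sqrt(10)*c/10)


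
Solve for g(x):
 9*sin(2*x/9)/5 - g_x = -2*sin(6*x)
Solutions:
 g(x) = C1 - 81*cos(2*x/9)/10 - cos(6*x)/3


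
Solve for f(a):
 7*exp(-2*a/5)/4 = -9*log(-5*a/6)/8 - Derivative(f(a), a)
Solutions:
 f(a) = C1 - 9*a*log(-a)/8 + 9*a*(-log(5) + 1 + log(6))/8 + 35*exp(-2*a/5)/8


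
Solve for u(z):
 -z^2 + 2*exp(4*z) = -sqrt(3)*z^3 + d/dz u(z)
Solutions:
 u(z) = C1 + sqrt(3)*z^4/4 - z^3/3 + exp(4*z)/2


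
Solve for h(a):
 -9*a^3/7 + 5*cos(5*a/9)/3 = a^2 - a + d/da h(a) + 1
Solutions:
 h(a) = C1 - 9*a^4/28 - a^3/3 + a^2/2 - a + 3*sin(5*a/9)


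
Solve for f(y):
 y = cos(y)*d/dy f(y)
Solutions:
 f(y) = C1 + Integral(y/cos(y), y)


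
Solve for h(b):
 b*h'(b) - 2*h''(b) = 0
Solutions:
 h(b) = C1 + C2*erfi(b/2)


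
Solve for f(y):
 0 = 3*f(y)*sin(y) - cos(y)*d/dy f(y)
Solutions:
 f(y) = C1/cos(y)^3


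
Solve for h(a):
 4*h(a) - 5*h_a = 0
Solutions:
 h(a) = C1*exp(4*a/5)


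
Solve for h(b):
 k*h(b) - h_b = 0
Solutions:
 h(b) = C1*exp(b*k)


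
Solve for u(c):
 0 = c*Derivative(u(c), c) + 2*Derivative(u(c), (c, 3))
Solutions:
 u(c) = C1 + Integral(C2*airyai(-2^(2/3)*c/2) + C3*airybi(-2^(2/3)*c/2), c)


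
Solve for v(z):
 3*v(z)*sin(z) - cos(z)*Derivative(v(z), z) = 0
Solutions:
 v(z) = C1/cos(z)^3


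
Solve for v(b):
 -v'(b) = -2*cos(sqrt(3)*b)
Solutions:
 v(b) = C1 + 2*sqrt(3)*sin(sqrt(3)*b)/3


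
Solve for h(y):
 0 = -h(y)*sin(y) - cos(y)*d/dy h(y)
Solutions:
 h(y) = C1*cos(y)


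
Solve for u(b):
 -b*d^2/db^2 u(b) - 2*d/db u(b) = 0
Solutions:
 u(b) = C1 + C2/b


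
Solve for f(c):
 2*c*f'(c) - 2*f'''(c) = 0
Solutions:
 f(c) = C1 + Integral(C2*airyai(c) + C3*airybi(c), c)


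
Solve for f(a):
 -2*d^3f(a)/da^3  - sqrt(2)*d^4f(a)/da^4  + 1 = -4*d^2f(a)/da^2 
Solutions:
 f(a) = C1 + C2*a + C3*exp(sqrt(2)*a*(-1 + sqrt(1 + 4*sqrt(2)))/2) + C4*exp(-sqrt(2)*a*(1 + sqrt(1 + 4*sqrt(2)))/2) - a^2/8


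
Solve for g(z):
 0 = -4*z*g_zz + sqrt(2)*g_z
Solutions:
 g(z) = C1 + C2*z^(sqrt(2)/4 + 1)


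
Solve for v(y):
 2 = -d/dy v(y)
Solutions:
 v(y) = C1 - 2*y


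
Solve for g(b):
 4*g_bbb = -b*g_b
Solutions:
 g(b) = C1 + Integral(C2*airyai(-2^(1/3)*b/2) + C3*airybi(-2^(1/3)*b/2), b)


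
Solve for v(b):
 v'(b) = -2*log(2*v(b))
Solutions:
 Integral(1/(log(_y) + log(2)), (_y, v(b)))/2 = C1 - b


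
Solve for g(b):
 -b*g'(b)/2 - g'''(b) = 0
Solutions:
 g(b) = C1 + Integral(C2*airyai(-2^(2/3)*b/2) + C3*airybi(-2^(2/3)*b/2), b)


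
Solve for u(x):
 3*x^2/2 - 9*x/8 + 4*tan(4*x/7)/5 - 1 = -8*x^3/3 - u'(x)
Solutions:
 u(x) = C1 - 2*x^4/3 - x^3/2 + 9*x^2/16 + x + 7*log(cos(4*x/7))/5


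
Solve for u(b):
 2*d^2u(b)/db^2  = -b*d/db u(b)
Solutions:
 u(b) = C1 + C2*erf(b/2)


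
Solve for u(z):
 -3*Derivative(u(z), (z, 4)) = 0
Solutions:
 u(z) = C1 + C2*z + C3*z^2 + C4*z^3


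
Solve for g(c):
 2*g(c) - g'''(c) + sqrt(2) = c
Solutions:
 g(c) = C3*exp(2^(1/3)*c) + c/2 + (C1*sin(2^(1/3)*sqrt(3)*c/2) + C2*cos(2^(1/3)*sqrt(3)*c/2))*exp(-2^(1/3)*c/2) - sqrt(2)/2


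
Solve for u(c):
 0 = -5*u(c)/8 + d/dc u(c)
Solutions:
 u(c) = C1*exp(5*c/8)


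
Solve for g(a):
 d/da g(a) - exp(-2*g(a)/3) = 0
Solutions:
 g(a) = 3*log(-sqrt(C1 + a)) - 3*log(3) + 3*log(6)/2
 g(a) = 3*log(C1 + a)/2 - 3*log(3) + 3*log(6)/2


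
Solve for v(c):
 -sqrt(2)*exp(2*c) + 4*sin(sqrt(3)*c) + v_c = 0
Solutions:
 v(c) = C1 + sqrt(2)*exp(2*c)/2 + 4*sqrt(3)*cos(sqrt(3)*c)/3


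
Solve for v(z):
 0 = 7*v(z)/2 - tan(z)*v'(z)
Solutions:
 v(z) = C1*sin(z)^(7/2)


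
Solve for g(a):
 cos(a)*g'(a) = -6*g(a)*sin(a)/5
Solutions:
 g(a) = C1*cos(a)^(6/5)


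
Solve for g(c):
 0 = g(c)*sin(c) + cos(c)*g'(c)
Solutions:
 g(c) = C1*cos(c)


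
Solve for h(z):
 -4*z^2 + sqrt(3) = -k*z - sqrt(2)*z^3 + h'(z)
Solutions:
 h(z) = C1 + k*z^2/2 + sqrt(2)*z^4/4 - 4*z^3/3 + sqrt(3)*z


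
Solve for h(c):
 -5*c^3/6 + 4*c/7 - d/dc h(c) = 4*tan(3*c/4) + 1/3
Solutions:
 h(c) = C1 - 5*c^4/24 + 2*c^2/7 - c/3 + 16*log(cos(3*c/4))/3


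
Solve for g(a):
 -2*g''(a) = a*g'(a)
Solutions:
 g(a) = C1 + C2*erf(a/2)


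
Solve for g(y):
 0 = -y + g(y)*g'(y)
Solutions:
 g(y) = -sqrt(C1 + y^2)
 g(y) = sqrt(C1 + y^2)


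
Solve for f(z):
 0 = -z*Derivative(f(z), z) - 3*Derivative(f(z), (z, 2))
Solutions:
 f(z) = C1 + C2*erf(sqrt(6)*z/6)


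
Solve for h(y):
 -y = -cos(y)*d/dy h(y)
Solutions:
 h(y) = C1 + Integral(y/cos(y), y)


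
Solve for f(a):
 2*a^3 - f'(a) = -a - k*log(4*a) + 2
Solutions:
 f(a) = C1 + a^4/2 + a^2/2 + a*k*log(a) - a*k + a*k*log(4) - 2*a


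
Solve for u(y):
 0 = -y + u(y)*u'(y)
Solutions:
 u(y) = -sqrt(C1 + y^2)
 u(y) = sqrt(C1 + y^2)


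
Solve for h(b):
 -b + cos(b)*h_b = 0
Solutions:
 h(b) = C1 + Integral(b/cos(b), b)


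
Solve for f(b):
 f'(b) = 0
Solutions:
 f(b) = C1


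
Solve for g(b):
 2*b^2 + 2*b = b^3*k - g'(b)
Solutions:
 g(b) = C1 + b^4*k/4 - 2*b^3/3 - b^2


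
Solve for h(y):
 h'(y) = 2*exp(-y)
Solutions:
 h(y) = C1 - 2*exp(-y)


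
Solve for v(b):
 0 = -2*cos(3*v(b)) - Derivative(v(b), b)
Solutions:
 v(b) = -asin((C1 + exp(12*b))/(C1 - exp(12*b)))/3 + pi/3
 v(b) = asin((C1 + exp(12*b))/(C1 - exp(12*b)))/3


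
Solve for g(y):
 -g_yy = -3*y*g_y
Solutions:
 g(y) = C1 + C2*erfi(sqrt(6)*y/2)


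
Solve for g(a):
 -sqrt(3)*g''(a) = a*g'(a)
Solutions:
 g(a) = C1 + C2*erf(sqrt(2)*3^(3/4)*a/6)


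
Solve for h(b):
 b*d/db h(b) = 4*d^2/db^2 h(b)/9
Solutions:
 h(b) = C1 + C2*erfi(3*sqrt(2)*b/4)


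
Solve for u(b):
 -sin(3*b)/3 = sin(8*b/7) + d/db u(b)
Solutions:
 u(b) = C1 + 7*cos(8*b/7)/8 + cos(3*b)/9


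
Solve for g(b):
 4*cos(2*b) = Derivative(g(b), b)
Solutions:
 g(b) = C1 + 2*sin(2*b)


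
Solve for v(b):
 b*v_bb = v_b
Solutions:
 v(b) = C1 + C2*b^2


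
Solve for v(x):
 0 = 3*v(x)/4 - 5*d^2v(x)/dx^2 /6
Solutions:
 v(x) = C1*exp(-3*sqrt(10)*x/10) + C2*exp(3*sqrt(10)*x/10)


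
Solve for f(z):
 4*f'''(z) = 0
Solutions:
 f(z) = C1 + C2*z + C3*z^2


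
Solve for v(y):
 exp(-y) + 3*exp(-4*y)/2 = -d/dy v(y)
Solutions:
 v(y) = C1 + exp(-y) + 3*exp(-4*y)/8


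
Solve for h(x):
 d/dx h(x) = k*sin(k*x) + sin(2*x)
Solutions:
 h(x) = C1 - cos(2*x)/2 - cos(k*x)


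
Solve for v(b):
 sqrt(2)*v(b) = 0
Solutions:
 v(b) = 0


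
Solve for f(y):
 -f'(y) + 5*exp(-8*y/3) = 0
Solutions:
 f(y) = C1 - 15*exp(-8*y/3)/8


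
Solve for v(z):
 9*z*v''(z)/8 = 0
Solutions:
 v(z) = C1 + C2*z


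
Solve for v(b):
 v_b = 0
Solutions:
 v(b) = C1


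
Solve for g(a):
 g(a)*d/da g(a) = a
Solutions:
 g(a) = -sqrt(C1 + a^2)
 g(a) = sqrt(C1 + a^2)


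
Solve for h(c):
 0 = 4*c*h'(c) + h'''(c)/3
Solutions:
 h(c) = C1 + Integral(C2*airyai(-12^(1/3)*c) + C3*airybi(-12^(1/3)*c), c)


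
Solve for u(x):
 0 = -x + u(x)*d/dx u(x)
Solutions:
 u(x) = -sqrt(C1 + x^2)
 u(x) = sqrt(C1 + x^2)


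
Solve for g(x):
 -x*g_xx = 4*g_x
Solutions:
 g(x) = C1 + C2/x^3


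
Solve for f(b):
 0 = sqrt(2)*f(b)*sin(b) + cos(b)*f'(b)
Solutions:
 f(b) = C1*cos(b)^(sqrt(2))


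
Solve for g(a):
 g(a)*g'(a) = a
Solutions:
 g(a) = -sqrt(C1 + a^2)
 g(a) = sqrt(C1 + a^2)


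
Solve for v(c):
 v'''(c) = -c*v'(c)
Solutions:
 v(c) = C1 + Integral(C2*airyai(-c) + C3*airybi(-c), c)


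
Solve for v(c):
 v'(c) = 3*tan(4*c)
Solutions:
 v(c) = C1 - 3*log(cos(4*c))/4


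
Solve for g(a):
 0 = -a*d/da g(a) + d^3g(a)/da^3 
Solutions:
 g(a) = C1 + Integral(C2*airyai(a) + C3*airybi(a), a)


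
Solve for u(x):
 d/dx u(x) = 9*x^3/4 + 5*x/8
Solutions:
 u(x) = C1 + 9*x^4/16 + 5*x^2/16


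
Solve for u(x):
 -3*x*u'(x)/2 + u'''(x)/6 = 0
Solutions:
 u(x) = C1 + Integral(C2*airyai(3^(2/3)*x) + C3*airybi(3^(2/3)*x), x)


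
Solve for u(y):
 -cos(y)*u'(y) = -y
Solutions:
 u(y) = C1 + Integral(y/cos(y), y)


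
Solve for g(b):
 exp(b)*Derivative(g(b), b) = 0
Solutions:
 g(b) = C1


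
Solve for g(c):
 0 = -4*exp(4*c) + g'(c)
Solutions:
 g(c) = C1 + exp(4*c)


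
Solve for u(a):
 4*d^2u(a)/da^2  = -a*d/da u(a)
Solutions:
 u(a) = C1 + C2*erf(sqrt(2)*a/4)


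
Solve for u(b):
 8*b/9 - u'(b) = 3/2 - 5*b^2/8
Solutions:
 u(b) = C1 + 5*b^3/24 + 4*b^2/9 - 3*b/2


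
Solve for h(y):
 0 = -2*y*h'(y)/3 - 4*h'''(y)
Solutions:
 h(y) = C1 + Integral(C2*airyai(-6^(2/3)*y/6) + C3*airybi(-6^(2/3)*y/6), y)


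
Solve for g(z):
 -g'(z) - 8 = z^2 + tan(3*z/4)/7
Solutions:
 g(z) = C1 - z^3/3 - 8*z + 4*log(cos(3*z/4))/21


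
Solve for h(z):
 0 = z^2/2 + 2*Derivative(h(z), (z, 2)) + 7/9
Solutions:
 h(z) = C1 + C2*z - z^4/48 - 7*z^2/36


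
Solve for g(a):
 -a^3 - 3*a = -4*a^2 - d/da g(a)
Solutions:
 g(a) = C1 + a^4/4 - 4*a^3/3 + 3*a^2/2


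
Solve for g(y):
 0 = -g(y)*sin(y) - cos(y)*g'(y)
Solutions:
 g(y) = C1*cos(y)


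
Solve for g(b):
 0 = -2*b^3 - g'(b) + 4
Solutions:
 g(b) = C1 - b^4/2 + 4*b


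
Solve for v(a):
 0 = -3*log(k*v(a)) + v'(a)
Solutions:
 li(k*v(a))/k = C1 + 3*a


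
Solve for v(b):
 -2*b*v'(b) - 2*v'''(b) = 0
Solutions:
 v(b) = C1 + Integral(C2*airyai(-b) + C3*airybi(-b), b)


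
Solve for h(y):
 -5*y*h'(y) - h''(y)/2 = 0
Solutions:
 h(y) = C1 + C2*erf(sqrt(5)*y)


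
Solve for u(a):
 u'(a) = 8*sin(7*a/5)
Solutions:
 u(a) = C1 - 40*cos(7*a/5)/7


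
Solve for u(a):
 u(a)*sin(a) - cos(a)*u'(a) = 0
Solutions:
 u(a) = C1/cos(a)


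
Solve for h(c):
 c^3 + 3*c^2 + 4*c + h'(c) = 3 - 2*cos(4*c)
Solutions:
 h(c) = C1 - c^4/4 - c^3 - 2*c^2 + 3*c - sin(4*c)/2


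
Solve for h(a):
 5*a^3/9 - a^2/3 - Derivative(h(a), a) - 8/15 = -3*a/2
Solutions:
 h(a) = C1 + 5*a^4/36 - a^3/9 + 3*a^2/4 - 8*a/15


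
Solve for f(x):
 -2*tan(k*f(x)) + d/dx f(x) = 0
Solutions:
 f(x) = Piecewise((-asin(exp(C1*k + 2*k*x))/k + pi/k, Ne(k, 0)), (nan, True))
 f(x) = Piecewise((asin(exp(C1*k + 2*k*x))/k, Ne(k, 0)), (nan, True))


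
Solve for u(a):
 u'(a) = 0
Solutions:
 u(a) = C1


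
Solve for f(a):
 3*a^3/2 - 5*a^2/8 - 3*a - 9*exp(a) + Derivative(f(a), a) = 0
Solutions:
 f(a) = C1 - 3*a^4/8 + 5*a^3/24 + 3*a^2/2 + 9*exp(a)


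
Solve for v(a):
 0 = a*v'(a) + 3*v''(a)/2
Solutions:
 v(a) = C1 + C2*erf(sqrt(3)*a/3)


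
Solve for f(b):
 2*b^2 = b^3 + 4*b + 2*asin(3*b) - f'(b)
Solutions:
 f(b) = C1 + b^4/4 - 2*b^3/3 + 2*b^2 + 2*b*asin(3*b) + 2*sqrt(1 - 9*b^2)/3


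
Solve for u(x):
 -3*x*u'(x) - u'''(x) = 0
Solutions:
 u(x) = C1 + Integral(C2*airyai(-3^(1/3)*x) + C3*airybi(-3^(1/3)*x), x)


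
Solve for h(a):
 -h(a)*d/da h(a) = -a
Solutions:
 h(a) = -sqrt(C1 + a^2)
 h(a) = sqrt(C1 + a^2)


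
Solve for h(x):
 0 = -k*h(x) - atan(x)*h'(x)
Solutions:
 h(x) = C1*exp(-k*Integral(1/atan(x), x))


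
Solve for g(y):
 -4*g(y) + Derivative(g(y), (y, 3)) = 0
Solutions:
 g(y) = C3*exp(2^(2/3)*y) + (C1*sin(2^(2/3)*sqrt(3)*y/2) + C2*cos(2^(2/3)*sqrt(3)*y/2))*exp(-2^(2/3)*y/2)


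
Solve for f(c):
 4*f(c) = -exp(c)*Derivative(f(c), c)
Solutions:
 f(c) = C1*exp(4*exp(-c))


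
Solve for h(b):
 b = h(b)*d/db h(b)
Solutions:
 h(b) = -sqrt(C1 + b^2)
 h(b) = sqrt(C1 + b^2)


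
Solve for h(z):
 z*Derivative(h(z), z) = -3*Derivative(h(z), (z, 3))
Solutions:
 h(z) = C1 + Integral(C2*airyai(-3^(2/3)*z/3) + C3*airybi(-3^(2/3)*z/3), z)


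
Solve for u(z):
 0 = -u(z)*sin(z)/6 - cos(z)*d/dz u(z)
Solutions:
 u(z) = C1*cos(z)^(1/6)


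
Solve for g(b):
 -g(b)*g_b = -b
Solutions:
 g(b) = -sqrt(C1 + b^2)
 g(b) = sqrt(C1 + b^2)


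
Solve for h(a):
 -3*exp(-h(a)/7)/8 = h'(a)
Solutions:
 h(a) = 7*log(C1 - 3*a/56)


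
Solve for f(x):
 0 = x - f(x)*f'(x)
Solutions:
 f(x) = -sqrt(C1 + x^2)
 f(x) = sqrt(C1 + x^2)


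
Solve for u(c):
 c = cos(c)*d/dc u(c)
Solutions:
 u(c) = C1 + Integral(c/cos(c), c)


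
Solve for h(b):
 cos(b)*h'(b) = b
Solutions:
 h(b) = C1 + Integral(b/cos(b), b)


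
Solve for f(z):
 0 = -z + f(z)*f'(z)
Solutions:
 f(z) = -sqrt(C1 + z^2)
 f(z) = sqrt(C1 + z^2)


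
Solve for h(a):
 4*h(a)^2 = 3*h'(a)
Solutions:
 h(a) = -3/(C1 + 4*a)


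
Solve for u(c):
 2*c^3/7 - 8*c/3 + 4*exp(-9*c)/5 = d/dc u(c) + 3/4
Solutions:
 u(c) = C1 + c^4/14 - 4*c^2/3 - 3*c/4 - 4*exp(-9*c)/45


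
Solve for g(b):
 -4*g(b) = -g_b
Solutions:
 g(b) = C1*exp(4*b)


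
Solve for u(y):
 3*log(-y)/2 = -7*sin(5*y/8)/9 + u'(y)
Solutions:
 u(y) = C1 + 3*y*log(-y)/2 - 3*y/2 - 56*cos(5*y/8)/45


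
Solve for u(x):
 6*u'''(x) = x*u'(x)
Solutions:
 u(x) = C1 + Integral(C2*airyai(6^(2/3)*x/6) + C3*airybi(6^(2/3)*x/6), x)


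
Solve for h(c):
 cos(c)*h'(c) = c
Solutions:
 h(c) = C1 + Integral(c/cos(c), c)


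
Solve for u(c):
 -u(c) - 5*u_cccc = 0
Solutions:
 u(c) = (C1*sin(sqrt(2)*5^(3/4)*c/10) + C2*cos(sqrt(2)*5^(3/4)*c/10))*exp(-sqrt(2)*5^(3/4)*c/10) + (C3*sin(sqrt(2)*5^(3/4)*c/10) + C4*cos(sqrt(2)*5^(3/4)*c/10))*exp(sqrt(2)*5^(3/4)*c/10)


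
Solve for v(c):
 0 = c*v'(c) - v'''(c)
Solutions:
 v(c) = C1 + Integral(C2*airyai(c) + C3*airybi(c), c)


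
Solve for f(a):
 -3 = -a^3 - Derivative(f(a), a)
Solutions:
 f(a) = C1 - a^4/4 + 3*a


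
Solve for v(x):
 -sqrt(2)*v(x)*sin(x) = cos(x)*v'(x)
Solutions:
 v(x) = C1*cos(x)^(sqrt(2))


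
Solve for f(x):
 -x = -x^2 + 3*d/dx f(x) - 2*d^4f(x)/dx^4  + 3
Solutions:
 f(x) = C1 + C4*exp(2^(2/3)*3^(1/3)*x/2) + x^3/9 - x^2/6 - x + (C2*sin(2^(2/3)*3^(5/6)*x/4) + C3*cos(2^(2/3)*3^(5/6)*x/4))*exp(-2^(2/3)*3^(1/3)*x/4)


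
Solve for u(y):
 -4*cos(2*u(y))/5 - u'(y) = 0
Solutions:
 4*y/5 - log(sin(2*u(y)) - 1)/4 + log(sin(2*u(y)) + 1)/4 = C1


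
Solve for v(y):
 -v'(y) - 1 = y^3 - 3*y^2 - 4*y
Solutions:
 v(y) = C1 - y^4/4 + y^3 + 2*y^2 - y


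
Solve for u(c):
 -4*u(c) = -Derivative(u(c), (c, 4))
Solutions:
 u(c) = C1*exp(-sqrt(2)*c) + C2*exp(sqrt(2)*c) + C3*sin(sqrt(2)*c) + C4*cos(sqrt(2)*c)


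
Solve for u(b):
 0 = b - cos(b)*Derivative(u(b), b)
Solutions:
 u(b) = C1 + Integral(b/cos(b), b)


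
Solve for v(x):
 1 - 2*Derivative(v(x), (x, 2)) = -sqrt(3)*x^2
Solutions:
 v(x) = C1 + C2*x + sqrt(3)*x^4/24 + x^2/4


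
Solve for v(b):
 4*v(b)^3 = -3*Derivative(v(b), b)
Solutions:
 v(b) = -sqrt(6)*sqrt(-1/(C1 - 4*b))/2
 v(b) = sqrt(6)*sqrt(-1/(C1 - 4*b))/2


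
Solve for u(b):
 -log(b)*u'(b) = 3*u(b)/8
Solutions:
 u(b) = C1*exp(-3*li(b)/8)


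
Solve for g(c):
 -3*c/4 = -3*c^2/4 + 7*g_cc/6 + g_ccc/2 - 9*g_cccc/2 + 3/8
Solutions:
 g(c) = C1 + C2*c + C3*exp(c*(1 - sqrt(85))/18) + C4*exp(c*(1 + sqrt(85))/18) + 3*c^4/56 - 39*c^3/196 + 7065*c^2/2744


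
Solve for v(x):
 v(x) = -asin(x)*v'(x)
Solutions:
 v(x) = C1*exp(-Integral(1/asin(x), x))


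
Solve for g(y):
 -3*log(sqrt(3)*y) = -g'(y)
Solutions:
 g(y) = C1 + 3*y*log(y) - 3*y + 3*y*log(3)/2


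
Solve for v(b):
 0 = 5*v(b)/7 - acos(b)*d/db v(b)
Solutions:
 v(b) = C1*exp(5*Integral(1/acos(b), b)/7)


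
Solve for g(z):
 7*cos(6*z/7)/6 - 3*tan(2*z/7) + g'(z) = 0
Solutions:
 g(z) = C1 - 21*log(cos(2*z/7))/2 - 49*sin(6*z/7)/36


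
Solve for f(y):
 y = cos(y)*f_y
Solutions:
 f(y) = C1 + Integral(y/cos(y), y)


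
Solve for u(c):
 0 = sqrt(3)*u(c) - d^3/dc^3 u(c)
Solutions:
 u(c) = C3*exp(3^(1/6)*c) + (C1*sin(3^(2/3)*c/2) + C2*cos(3^(2/3)*c/2))*exp(-3^(1/6)*c/2)


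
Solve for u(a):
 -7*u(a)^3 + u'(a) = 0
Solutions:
 u(a) = -sqrt(2)*sqrt(-1/(C1 + 7*a))/2
 u(a) = sqrt(2)*sqrt(-1/(C1 + 7*a))/2


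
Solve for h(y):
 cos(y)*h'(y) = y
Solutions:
 h(y) = C1 + Integral(y/cos(y), y)


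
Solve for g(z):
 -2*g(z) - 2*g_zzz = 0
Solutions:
 g(z) = C3*exp(-z) + (C1*sin(sqrt(3)*z/2) + C2*cos(sqrt(3)*z/2))*exp(z/2)


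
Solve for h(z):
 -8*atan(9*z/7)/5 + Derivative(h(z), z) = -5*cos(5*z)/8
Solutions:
 h(z) = C1 + 8*z*atan(9*z/7)/5 - 28*log(81*z^2 + 49)/45 - sin(5*z)/8


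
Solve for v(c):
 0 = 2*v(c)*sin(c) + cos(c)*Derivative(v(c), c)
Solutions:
 v(c) = C1*cos(c)^2


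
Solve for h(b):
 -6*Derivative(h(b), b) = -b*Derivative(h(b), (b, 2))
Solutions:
 h(b) = C1 + C2*b^7


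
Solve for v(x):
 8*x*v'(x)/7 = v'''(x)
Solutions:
 v(x) = C1 + Integral(C2*airyai(2*7^(2/3)*x/7) + C3*airybi(2*7^(2/3)*x/7), x)


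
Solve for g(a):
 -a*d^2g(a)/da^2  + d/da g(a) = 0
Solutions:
 g(a) = C1 + C2*a^2


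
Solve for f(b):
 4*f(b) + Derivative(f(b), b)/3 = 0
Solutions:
 f(b) = C1*exp(-12*b)


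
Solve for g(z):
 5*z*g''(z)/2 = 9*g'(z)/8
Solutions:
 g(z) = C1 + C2*z^(29/20)
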